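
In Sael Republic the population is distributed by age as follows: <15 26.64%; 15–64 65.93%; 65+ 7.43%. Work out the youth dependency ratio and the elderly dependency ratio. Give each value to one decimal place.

Youth dependency ratio = 26.64 / 65.93 × 100 = 40.4
Old-age dependency ratio = 7.43 / 65.93 × 100 = 11.3

Youth dependency ratio: 40.4
Old-age dependency ratio: 11.3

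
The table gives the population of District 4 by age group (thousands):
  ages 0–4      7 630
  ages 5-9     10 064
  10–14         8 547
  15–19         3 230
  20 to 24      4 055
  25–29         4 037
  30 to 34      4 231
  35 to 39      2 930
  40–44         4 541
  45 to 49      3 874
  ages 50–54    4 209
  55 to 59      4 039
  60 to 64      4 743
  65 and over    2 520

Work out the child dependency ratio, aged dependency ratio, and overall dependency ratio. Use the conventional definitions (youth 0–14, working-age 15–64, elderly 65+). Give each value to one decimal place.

0–14: 7 630 + 10 064 + 8 547 = 26 241
15–64: 3 230 + 4 055 + 4 037 + 4 231 + 2 930 + 4 541 + 3 874 + 4 209 + 4 039 + 4 743 = 39 889
65+: 2 520
Youth dependency ratio = 26 241 / 39 889 × 100 = 65.8
Old-age dependency ratio = 2 520 / 39 889 × 100 = 6.3
Total dependency ratio = (26 241 + 2 520) / 39 889 × 100 = 28 761 / 39 889 × 100 = 72.1

Youth dependency ratio: 65.8
Old-age dependency ratio: 6.3
Total dependency ratio: 72.1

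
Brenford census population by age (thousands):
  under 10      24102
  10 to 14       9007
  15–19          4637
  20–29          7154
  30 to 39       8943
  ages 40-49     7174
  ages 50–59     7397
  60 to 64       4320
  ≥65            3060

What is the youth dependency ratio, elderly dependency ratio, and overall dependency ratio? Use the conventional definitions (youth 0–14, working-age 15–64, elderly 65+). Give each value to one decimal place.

0–14: 24102 + 9007 = 33109
15–64: 4637 + 7154 + 8943 + 7174 + 7397 + 4320 = 39625
65+: 3060
Youth dependency ratio = 33109 / 39625 × 100 = 83.6
Old-age dependency ratio = 3060 / 39625 × 100 = 7.7
Total dependency ratio = (33109 + 3060) / 39625 × 100 = 36169 / 39625 × 100 = 91.3

Youth dependency ratio: 83.6
Old-age dependency ratio: 7.7
Total dependency ratio: 91.3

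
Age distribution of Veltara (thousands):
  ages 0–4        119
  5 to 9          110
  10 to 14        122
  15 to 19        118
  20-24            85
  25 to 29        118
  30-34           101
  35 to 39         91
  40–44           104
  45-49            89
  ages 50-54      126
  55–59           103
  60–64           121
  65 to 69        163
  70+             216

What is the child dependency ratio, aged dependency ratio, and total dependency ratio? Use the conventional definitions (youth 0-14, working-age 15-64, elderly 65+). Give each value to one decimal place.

0–14: 119 + 110 + 122 = 351
15–64: 118 + 85 + 118 + 101 + 91 + 104 + 89 + 126 + 103 + 121 = 1,056
65+: 163 + 216 = 379
Youth dependency ratio = 351 / 1,056 × 100 = 33.2
Old-age dependency ratio = 379 / 1,056 × 100 = 35.9
Total dependency ratio = (351 + 379) / 1,056 × 100 = 730 / 1,056 × 100 = 69.1

Youth dependency ratio: 33.2
Old-age dependency ratio: 35.9
Total dependency ratio: 69.1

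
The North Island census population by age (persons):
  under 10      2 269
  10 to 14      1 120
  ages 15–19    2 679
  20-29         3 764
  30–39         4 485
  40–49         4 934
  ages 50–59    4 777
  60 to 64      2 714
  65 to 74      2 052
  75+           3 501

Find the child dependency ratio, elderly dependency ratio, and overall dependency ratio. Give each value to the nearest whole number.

Youth dependency ratio: 15
Old-age dependency ratio: 24
Total dependency ratio: 38

0–14: 2 269 + 1 120 = 3 389
15–64: 2 679 + 3 764 + 4 485 + 4 934 + 4 777 + 2 714 = 23 353
65+: 2 052 + 3 501 = 5 553
Youth dependency ratio = 3 389 / 23 353 × 100 = 15
Old-age dependency ratio = 5 553 / 23 353 × 100 = 24
Total dependency ratio = (3 389 + 5 553) / 23 353 × 100 = 8 942 / 23 353 × 100 = 38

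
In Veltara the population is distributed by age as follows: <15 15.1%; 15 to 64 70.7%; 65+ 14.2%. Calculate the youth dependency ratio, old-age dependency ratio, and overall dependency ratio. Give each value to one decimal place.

Youth dependency ratio = 15.1 / 70.7 × 100 = 21.4
Old-age dependency ratio = 14.2 / 70.7 × 100 = 20.1
Total dependency ratio = (15.1 + 14.2) / 70.7 × 100 = 29.3 / 70.7 × 100 = 41.4

Youth dependency ratio: 21.4
Old-age dependency ratio: 20.1
Total dependency ratio: 41.4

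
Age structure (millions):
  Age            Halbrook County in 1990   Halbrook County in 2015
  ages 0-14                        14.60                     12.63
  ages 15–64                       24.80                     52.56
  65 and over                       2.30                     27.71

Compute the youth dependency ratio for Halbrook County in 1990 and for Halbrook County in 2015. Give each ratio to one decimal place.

Halbrook County in 1990: 14.60 / 24.80 × 100 = 58.9
Halbrook County in 2015: 12.63 / 52.56 × 100 = 24.0

Halbrook County in 1990: 58.9
Halbrook County in 2015: 24.0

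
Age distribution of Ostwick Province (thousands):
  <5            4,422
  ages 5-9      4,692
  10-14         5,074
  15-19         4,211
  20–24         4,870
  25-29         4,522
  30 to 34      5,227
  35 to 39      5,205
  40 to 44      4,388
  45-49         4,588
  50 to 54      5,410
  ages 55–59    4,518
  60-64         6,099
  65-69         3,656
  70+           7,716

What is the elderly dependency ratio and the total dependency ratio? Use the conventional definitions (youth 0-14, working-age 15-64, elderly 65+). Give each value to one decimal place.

Old-age dependency ratio: 23.2
Total dependency ratio: 52.1

0–14: 4,422 + 4,692 + 5,074 = 14,188
15–64: 4,211 + 4,870 + 4,522 + 5,227 + 5,205 + 4,388 + 4,588 + 5,410 + 4,518 + 6,099 = 49,038
65+: 3,656 + 7,716 = 11,372
Old-age dependency ratio = 11,372 / 49,038 × 100 = 23.2
Total dependency ratio = (14,188 + 11,372) / 49,038 × 100 = 25,560 / 49,038 × 100 = 52.1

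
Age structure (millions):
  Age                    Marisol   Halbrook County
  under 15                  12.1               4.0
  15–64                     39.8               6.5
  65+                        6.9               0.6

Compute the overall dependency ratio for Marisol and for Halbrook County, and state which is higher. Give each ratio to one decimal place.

Marisol: (12.1 + 6.9) / 39.8 × 100 = 19.0 / 39.8 × 100 = 47.7
Halbrook County: (4.0 + 0.6) / 6.5 × 100 = 4.6 / 6.5 × 100 = 70.8

Marisol: 47.7
Halbrook County: 70.8
Higher: Halbrook County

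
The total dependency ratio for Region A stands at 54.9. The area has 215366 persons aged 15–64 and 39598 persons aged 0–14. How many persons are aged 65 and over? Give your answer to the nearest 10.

Aged 65 and over: 78640

Total dependency ratio = (youth + elderly) / working-age × 100
54.9 = (39598 + E) / 215366 × 100
⇒ 78640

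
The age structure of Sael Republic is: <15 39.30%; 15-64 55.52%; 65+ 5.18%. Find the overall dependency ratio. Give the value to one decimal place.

Total dependency ratio: 80.1

Total dependency ratio = (39.30 + 5.18) / 55.52 × 100 = 44.48 / 55.52 × 100 = 80.1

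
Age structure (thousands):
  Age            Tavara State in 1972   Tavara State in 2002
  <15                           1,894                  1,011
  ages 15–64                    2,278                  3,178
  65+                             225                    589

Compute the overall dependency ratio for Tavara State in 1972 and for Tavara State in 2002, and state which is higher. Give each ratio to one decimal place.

Tavara State in 1972: (1,894 + 225) / 2,278 × 100 = 2,119 / 2,278 × 100 = 93.0
Tavara State in 2002: (1,011 + 589) / 3,178 × 100 = 1,600 / 3,178 × 100 = 50.3

Tavara State in 1972: 93.0
Tavara State in 2002: 50.3
Higher: Tavara State in 1972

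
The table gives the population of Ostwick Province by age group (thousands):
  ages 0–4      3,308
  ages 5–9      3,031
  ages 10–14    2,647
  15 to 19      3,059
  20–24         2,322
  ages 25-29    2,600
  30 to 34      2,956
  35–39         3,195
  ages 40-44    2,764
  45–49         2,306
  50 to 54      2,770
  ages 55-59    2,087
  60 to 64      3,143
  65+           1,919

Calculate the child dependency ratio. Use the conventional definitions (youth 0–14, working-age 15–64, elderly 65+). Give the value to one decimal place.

Youth dependency ratio: 33.0

0–14: 3,308 + 3,031 + 2,647 = 8,986
15–64: 3,059 + 2,322 + 2,600 + 2,956 + 3,195 + 2,764 + 2,306 + 2,770 + 2,087 + 3,143 = 27,202
65+: 1,919
Youth dependency ratio = 8,986 / 27,202 × 100 = 33.0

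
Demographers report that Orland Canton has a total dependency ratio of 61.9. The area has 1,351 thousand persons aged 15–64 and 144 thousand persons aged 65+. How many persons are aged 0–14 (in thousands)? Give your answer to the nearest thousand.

Total dependency ratio = (youth + elderly) / working-age × 100
61.9 = (Y + 144) / 1,351 × 100
⇒ 692

Aged 0–14: 692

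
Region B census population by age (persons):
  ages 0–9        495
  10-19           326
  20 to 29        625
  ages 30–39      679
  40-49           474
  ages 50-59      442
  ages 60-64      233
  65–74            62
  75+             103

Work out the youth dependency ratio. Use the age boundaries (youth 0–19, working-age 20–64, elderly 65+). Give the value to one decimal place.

0–19: 495 + 326 = 821
20–64: 625 + 679 + 474 + 442 + 233 = 2,453
65+: 62 + 103 = 165
Youth dependency ratio = 821 / 2,453 × 100 = 33.5

Youth dependency ratio: 33.5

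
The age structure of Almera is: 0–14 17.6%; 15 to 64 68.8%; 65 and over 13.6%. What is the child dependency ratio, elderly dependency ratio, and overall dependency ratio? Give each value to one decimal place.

Youth dependency ratio: 25.6
Old-age dependency ratio: 19.8
Total dependency ratio: 45.3

Youth dependency ratio = 17.6 / 68.8 × 100 = 25.6
Old-age dependency ratio = 13.6 / 68.8 × 100 = 19.8
Total dependency ratio = (17.6 + 13.6) / 68.8 × 100 = 31.2 / 68.8 × 100 = 45.3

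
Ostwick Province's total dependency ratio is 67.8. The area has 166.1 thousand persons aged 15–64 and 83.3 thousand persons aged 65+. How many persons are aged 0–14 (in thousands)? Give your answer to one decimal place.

Aged 0–14: 29.3

Total dependency ratio = (youth + elderly) / working-age × 100
67.8 = (Y + 83.3) / 166.1 × 100
⇒ 29.3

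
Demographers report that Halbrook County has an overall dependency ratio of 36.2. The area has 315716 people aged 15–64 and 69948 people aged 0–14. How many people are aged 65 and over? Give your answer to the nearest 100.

Aged 65 and over: 44300

Total dependency ratio = (youth + elderly) / working-age × 100
36.2 = (69948 + E) / 315716 × 100
⇒ 44300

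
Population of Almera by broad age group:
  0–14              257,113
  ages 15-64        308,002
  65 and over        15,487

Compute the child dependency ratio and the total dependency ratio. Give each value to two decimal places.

Youth dependency ratio = 257,113 / 308,002 × 100 = 83.48
Total dependency ratio = (257,113 + 15,487) / 308,002 × 100 = 272,600 / 308,002 × 100 = 88.51

Youth dependency ratio: 83.48
Total dependency ratio: 88.51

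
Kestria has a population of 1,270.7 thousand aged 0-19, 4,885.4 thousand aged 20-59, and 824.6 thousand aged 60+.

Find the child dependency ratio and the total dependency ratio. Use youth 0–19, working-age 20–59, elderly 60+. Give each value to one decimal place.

Youth dependency ratio = 1,270.7 / 4,885.4 × 100 = 26.0
Total dependency ratio = (1,270.7 + 824.6) / 4,885.4 × 100 = 2,095.3 / 4,885.4 × 100 = 42.9

Youth dependency ratio: 26.0
Total dependency ratio: 42.9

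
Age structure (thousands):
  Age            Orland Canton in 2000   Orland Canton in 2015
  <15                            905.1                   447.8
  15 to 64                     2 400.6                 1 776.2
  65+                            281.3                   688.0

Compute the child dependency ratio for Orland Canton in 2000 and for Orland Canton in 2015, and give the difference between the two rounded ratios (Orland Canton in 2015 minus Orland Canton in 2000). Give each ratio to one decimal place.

Orland Canton in 2000: 37.7
Orland Canton in 2015: 25.2
Difference: -12.5

Orland Canton in 2000: 905.1 / 2 400.6 × 100 = 37.7
Orland Canton in 2015: 447.8 / 1 776.2 × 100 = 25.2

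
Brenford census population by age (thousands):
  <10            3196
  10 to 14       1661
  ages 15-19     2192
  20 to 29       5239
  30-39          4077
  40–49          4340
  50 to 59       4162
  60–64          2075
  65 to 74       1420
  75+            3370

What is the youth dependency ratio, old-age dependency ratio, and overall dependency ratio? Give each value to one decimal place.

Youth dependency ratio: 22.0
Old-age dependency ratio: 21.7
Total dependency ratio: 43.7

0–14: 3196 + 1661 = 4857
15–64: 2192 + 5239 + 4077 + 4340 + 4162 + 2075 = 22085
65+: 1420 + 3370 = 4790
Youth dependency ratio = 4857 / 22085 × 100 = 22.0
Old-age dependency ratio = 4790 / 22085 × 100 = 21.7
Total dependency ratio = (4857 + 4790) / 22085 × 100 = 9647 / 22085 × 100 = 43.7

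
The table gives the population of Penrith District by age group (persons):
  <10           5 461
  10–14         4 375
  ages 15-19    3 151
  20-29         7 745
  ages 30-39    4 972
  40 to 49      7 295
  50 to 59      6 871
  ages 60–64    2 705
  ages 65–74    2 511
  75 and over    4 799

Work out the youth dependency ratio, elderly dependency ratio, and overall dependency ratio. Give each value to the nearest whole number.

0–14: 5 461 + 4 375 = 9 836
15–64: 3 151 + 7 745 + 4 972 + 7 295 + 6 871 + 2 705 = 32 739
65+: 2 511 + 4 799 = 7 310
Youth dependency ratio = 9 836 / 32 739 × 100 = 30
Old-age dependency ratio = 7 310 / 32 739 × 100 = 22
Total dependency ratio = (9 836 + 7 310) / 32 739 × 100 = 17 146 / 32 739 × 100 = 52

Youth dependency ratio: 30
Old-age dependency ratio: 22
Total dependency ratio: 52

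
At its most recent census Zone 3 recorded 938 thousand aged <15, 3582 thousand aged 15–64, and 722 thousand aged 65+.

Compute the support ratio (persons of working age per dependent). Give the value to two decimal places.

Support ratio: 2.16

Support ratio = 3582 / (938 + 722) = 3582 / 1660 = 2.16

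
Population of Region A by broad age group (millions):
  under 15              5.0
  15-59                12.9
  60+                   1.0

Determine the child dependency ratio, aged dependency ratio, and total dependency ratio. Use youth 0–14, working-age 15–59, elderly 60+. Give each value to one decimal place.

Youth dependency ratio: 38.8
Old-age dependency ratio: 7.8
Total dependency ratio: 46.5

Youth dependency ratio = 5.0 / 12.9 × 100 = 38.8
Old-age dependency ratio = 1.0 / 12.9 × 100 = 7.8
Total dependency ratio = (5.0 + 1.0) / 12.9 × 100 = 6.0 / 12.9 × 100 = 46.5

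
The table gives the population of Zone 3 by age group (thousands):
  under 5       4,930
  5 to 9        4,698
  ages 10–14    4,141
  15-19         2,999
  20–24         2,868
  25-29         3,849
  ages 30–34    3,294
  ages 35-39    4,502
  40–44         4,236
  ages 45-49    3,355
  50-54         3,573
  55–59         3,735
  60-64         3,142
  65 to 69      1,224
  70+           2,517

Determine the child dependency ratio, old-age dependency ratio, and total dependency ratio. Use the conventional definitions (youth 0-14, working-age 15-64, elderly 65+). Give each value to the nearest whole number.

Youth dependency ratio: 39
Old-age dependency ratio: 11
Total dependency ratio: 49

0–14: 4,930 + 4,698 + 4,141 = 13,769
15–64: 2,999 + 2,868 + 3,849 + 3,294 + 4,502 + 4,236 + 3,355 + 3,573 + 3,735 + 3,142 = 35,553
65+: 1,224 + 2,517 = 3,741
Youth dependency ratio = 13,769 / 35,553 × 100 = 39
Old-age dependency ratio = 3,741 / 35,553 × 100 = 11
Total dependency ratio = (13,769 + 3,741) / 35,553 × 100 = 17,510 / 35,553 × 100 = 49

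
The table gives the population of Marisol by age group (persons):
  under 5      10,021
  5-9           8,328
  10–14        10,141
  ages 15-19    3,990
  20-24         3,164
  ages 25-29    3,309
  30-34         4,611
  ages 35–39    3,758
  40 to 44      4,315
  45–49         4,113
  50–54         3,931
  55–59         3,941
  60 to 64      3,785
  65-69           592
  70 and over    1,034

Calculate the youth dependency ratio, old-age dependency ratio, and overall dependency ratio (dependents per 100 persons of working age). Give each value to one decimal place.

0–14: 10,021 + 8,328 + 10,141 = 28,490
15–64: 3,990 + 3,164 + 3,309 + 4,611 + 3,758 + 4,315 + 4,113 + 3,931 + 3,941 + 3,785 = 38,917
65+: 592 + 1,034 = 1,626
Youth dependency ratio = 28,490 / 38,917 × 100 = 73.2
Old-age dependency ratio = 1,626 / 38,917 × 100 = 4.2
Total dependency ratio = (28,490 + 1,626) / 38,917 × 100 = 30,116 / 38,917 × 100 = 77.4

Youth dependency ratio: 73.2
Old-age dependency ratio: 4.2
Total dependency ratio: 77.4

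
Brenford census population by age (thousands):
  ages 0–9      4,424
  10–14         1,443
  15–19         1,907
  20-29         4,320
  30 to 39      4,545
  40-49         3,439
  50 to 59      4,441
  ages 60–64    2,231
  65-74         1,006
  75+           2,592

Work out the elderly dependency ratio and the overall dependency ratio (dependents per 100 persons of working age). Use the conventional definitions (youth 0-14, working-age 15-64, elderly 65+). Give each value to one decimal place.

Old-age dependency ratio: 17.2
Total dependency ratio: 45.3

0–14: 4,424 + 1,443 = 5,867
15–64: 1,907 + 4,320 + 4,545 + 3,439 + 4,441 + 2,231 = 20,883
65+: 1,006 + 2,592 = 3,598
Old-age dependency ratio = 3,598 / 20,883 × 100 = 17.2
Total dependency ratio = (5,867 + 3,598) / 20,883 × 100 = 9,465 / 20,883 × 100 = 45.3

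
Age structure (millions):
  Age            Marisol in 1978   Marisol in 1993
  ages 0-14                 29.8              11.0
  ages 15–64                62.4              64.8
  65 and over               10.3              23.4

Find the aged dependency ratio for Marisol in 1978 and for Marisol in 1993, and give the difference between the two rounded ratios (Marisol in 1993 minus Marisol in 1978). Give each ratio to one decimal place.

Marisol in 1978: 10.3 / 62.4 × 100 = 16.5
Marisol in 1993: 23.4 / 64.8 × 100 = 36.1

Marisol in 1978: 16.5
Marisol in 1993: 36.1
Difference: +19.6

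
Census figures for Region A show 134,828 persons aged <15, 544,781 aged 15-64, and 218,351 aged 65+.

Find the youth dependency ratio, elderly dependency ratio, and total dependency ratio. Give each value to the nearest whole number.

Youth dependency ratio: 25
Old-age dependency ratio: 40
Total dependency ratio: 65

Youth dependency ratio = 134,828 / 544,781 × 100 = 25
Old-age dependency ratio = 218,351 / 544,781 × 100 = 40
Total dependency ratio = (134,828 + 218,351) / 544,781 × 100 = 353,179 / 544,781 × 100 = 65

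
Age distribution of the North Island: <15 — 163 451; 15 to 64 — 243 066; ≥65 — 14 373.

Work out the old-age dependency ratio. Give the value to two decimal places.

Old-age dependency ratio: 5.91

Old-age dependency ratio = 14 373 / 243 066 × 100 = 5.91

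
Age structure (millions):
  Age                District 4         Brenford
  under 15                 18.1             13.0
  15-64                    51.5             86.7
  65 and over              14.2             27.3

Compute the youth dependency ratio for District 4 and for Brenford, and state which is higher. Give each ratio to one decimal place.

District 4: 35.1
Brenford: 15.0
Higher: District 4

District 4: 18.1 / 51.5 × 100 = 35.1
Brenford: 13.0 / 86.7 × 100 = 15.0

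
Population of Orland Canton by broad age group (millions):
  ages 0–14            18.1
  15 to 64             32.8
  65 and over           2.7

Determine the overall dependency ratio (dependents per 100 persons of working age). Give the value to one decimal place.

Total dependency ratio: 63.4

Total dependency ratio = (18.1 + 2.7) / 32.8 × 100 = 20.8 / 32.8 × 100 = 63.4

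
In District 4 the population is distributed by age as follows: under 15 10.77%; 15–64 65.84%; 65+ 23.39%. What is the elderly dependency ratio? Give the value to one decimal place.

Old-age dependency ratio = 23.39 / 65.84 × 100 = 35.5

Old-age dependency ratio: 35.5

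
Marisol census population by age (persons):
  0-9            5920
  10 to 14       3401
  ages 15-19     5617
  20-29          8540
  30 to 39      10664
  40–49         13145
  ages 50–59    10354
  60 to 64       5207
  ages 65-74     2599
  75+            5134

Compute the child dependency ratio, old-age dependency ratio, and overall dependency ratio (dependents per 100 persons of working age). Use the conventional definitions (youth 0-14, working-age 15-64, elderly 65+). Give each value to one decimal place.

0–14: 5920 + 3401 = 9321
15–64: 5617 + 8540 + 10664 + 13145 + 10354 + 5207 = 53527
65+: 2599 + 5134 = 7733
Youth dependency ratio = 9321 / 53527 × 100 = 17.4
Old-age dependency ratio = 7733 / 53527 × 100 = 14.4
Total dependency ratio = (9321 + 7733) / 53527 × 100 = 17054 / 53527 × 100 = 31.9

Youth dependency ratio: 17.4
Old-age dependency ratio: 14.4
Total dependency ratio: 31.9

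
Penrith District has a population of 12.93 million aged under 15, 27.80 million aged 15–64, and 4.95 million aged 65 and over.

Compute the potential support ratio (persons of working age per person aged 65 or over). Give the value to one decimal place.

Potential support ratio: 5.6

Potential support ratio = 27.80 / 4.95 = 5.6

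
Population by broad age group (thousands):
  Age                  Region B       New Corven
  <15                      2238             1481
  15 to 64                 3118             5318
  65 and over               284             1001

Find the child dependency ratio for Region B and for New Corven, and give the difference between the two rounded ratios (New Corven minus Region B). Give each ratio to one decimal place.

Region B: 71.8
New Corven: 27.8
Difference: -44.0

Region B: 2238 / 3118 × 100 = 71.8
New Corven: 1481 / 5318 × 100 = 27.8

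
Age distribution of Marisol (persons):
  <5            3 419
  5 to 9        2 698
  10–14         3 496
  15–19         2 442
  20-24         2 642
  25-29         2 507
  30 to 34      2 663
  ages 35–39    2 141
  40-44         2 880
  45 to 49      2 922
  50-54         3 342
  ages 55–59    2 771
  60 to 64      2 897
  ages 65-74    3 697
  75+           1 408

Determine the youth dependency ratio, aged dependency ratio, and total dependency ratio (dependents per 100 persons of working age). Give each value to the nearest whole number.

0–14: 3 419 + 2 698 + 3 496 = 9 613
15–64: 2 442 + 2 642 + 2 507 + 2 663 + 2 141 + 2 880 + 2 922 + 3 342 + 2 771 + 2 897 = 27 207
65+: 3 697 + 1 408 = 5 105
Youth dependency ratio = 9 613 / 27 207 × 100 = 35
Old-age dependency ratio = 5 105 / 27 207 × 100 = 19
Total dependency ratio = (9 613 + 5 105) / 27 207 × 100 = 14 718 / 27 207 × 100 = 54

Youth dependency ratio: 35
Old-age dependency ratio: 19
Total dependency ratio: 54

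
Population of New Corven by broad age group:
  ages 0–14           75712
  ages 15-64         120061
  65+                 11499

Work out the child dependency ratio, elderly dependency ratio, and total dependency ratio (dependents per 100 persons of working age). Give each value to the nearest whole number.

Youth dependency ratio = 75712 / 120061 × 100 = 63
Old-age dependency ratio = 11499 / 120061 × 100 = 10
Total dependency ratio = (75712 + 11499) / 120061 × 100 = 87211 / 120061 × 100 = 73

Youth dependency ratio: 63
Old-age dependency ratio: 10
Total dependency ratio: 73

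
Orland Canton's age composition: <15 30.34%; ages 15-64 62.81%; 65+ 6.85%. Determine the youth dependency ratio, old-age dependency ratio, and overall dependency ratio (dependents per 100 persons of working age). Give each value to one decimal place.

Youth dependency ratio: 48.3
Old-age dependency ratio: 10.9
Total dependency ratio: 59.2

Youth dependency ratio = 30.34 / 62.81 × 100 = 48.3
Old-age dependency ratio = 6.85 / 62.81 × 100 = 10.9
Total dependency ratio = (30.34 + 6.85) / 62.81 × 100 = 37.19 / 62.81 × 100 = 59.2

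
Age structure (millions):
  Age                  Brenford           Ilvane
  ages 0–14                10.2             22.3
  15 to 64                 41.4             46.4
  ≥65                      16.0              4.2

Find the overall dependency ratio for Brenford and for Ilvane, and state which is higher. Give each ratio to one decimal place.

Brenford: (10.2 + 16.0) / 41.4 × 100 = 26.2 / 41.4 × 100 = 63.3
Ilvane: (22.3 + 4.2) / 46.4 × 100 = 26.5 / 46.4 × 100 = 57.1

Brenford: 63.3
Ilvane: 57.1
Higher: Brenford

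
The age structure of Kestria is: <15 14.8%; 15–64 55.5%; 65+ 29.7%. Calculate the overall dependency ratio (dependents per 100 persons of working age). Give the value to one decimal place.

Total dependency ratio = (14.8 + 29.7) / 55.5 × 100 = 44.5 / 55.5 × 100 = 80.2

Total dependency ratio: 80.2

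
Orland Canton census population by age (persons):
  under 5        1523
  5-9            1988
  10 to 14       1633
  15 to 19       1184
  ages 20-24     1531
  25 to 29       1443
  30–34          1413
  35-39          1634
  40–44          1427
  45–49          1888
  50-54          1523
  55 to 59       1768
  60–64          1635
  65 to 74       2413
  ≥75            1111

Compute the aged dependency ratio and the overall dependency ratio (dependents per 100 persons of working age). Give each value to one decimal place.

0–14: 1523 + 1988 + 1633 = 5144
15–64: 1184 + 1531 + 1443 + 1413 + 1634 + 1427 + 1888 + 1523 + 1768 + 1635 = 15446
65+: 2413 + 1111 = 3524
Old-age dependency ratio = 3524 / 15446 × 100 = 22.8
Total dependency ratio = (5144 + 3524) / 15446 × 100 = 8668 / 15446 × 100 = 56.1

Old-age dependency ratio: 22.8
Total dependency ratio: 56.1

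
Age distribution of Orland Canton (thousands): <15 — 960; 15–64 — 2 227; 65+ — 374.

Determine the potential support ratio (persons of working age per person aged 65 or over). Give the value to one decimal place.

Potential support ratio = 2 227 / 374 = 6.0

Potential support ratio: 6.0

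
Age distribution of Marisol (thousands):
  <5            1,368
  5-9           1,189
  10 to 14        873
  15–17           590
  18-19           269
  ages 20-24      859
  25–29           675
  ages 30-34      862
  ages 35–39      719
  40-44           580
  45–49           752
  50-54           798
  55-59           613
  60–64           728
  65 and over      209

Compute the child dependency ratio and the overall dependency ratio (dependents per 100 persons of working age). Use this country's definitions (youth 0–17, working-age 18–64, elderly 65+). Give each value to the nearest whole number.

0–17: 1,368 + 1,189 + 873 + 590 = 4,020
18–64: 269 + 859 + 675 + 862 + 719 + 580 + 752 + 798 + 613 + 728 = 6,855
65+: 209
Youth dependency ratio = 4,020 / 6,855 × 100 = 59
Total dependency ratio = (4,020 + 209) / 6,855 × 100 = 4,229 / 6,855 × 100 = 62

Youth dependency ratio: 59
Total dependency ratio: 62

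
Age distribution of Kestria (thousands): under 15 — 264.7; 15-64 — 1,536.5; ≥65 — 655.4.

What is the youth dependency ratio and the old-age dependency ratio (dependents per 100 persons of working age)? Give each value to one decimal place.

Youth dependency ratio: 17.2
Old-age dependency ratio: 42.7

Youth dependency ratio = 264.7 / 1,536.5 × 100 = 17.2
Old-age dependency ratio = 655.4 / 1,536.5 × 100 = 42.7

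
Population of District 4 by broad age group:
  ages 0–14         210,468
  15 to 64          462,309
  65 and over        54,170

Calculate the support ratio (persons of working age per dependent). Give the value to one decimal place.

Support ratio: 1.7

Support ratio = 462,309 / (210,468 + 54,170) = 462,309 / 264,638 = 1.7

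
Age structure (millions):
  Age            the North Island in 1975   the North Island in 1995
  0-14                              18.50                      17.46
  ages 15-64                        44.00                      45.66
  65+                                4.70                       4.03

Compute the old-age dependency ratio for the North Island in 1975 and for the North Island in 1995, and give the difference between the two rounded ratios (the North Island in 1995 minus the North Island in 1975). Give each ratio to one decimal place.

the North Island in 1975: 4.70 / 44.00 × 100 = 10.7
the North Island in 1995: 4.03 / 45.66 × 100 = 8.8

the North Island in 1975: 10.7
the North Island in 1995: 8.8
Difference: -1.9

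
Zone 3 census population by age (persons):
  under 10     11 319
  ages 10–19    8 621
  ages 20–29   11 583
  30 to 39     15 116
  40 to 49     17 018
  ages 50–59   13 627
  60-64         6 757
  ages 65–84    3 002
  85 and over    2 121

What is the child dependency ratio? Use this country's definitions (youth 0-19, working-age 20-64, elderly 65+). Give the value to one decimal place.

Youth dependency ratio: 31.1

0–19: 11 319 + 8 621 = 19 940
20–64: 11 583 + 15 116 + 17 018 + 13 627 + 6 757 = 64 101
65+: 3 002 + 2 121 = 5 123
Youth dependency ratio = 19 940 / 64 101 × 100 = 31.1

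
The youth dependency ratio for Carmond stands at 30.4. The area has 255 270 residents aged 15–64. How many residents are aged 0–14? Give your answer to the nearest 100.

Aged 0–14: 77 600

Youth dependency ratio = youth / working-age × 100
30.4 = Y / 255 270 × 100
⇒ 77 600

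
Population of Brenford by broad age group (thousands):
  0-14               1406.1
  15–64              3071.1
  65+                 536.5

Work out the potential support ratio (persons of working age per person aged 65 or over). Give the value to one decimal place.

Potential support ratio = 3071.1 / 536.5 = 5.7

Potential support ratio: 5.7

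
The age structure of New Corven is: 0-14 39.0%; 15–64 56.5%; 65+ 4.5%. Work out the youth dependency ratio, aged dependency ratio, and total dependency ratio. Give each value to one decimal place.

Youth dependency ratio = 39.0 / 56.5 × 100 = 69.0
Old-age dependency ratio = 4.5 / 56.5 × 100 = 8.0
Total dependency ratio = (39.0 + 4.5) / 56.5 × 100 = 43.5 / 56.5 × 100 = 77.0

Youth dependency ratio: 69.0
Old-age dependency ratio: 8.0
Total dependency ratio: 77.0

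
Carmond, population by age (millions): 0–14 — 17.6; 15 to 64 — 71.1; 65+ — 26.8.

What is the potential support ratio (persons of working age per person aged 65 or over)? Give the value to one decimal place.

Potential support ratio = 71.1 / 26.8 = 2.7

Potential support ratio: 2.7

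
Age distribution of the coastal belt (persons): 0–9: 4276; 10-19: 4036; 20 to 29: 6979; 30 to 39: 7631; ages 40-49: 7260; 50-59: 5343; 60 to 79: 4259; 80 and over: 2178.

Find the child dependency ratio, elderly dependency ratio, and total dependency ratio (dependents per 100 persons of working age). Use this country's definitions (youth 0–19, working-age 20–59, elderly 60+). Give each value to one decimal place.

0–19: 4276 + 4036 = 8312
20–59: 6979 + 7631 + 7260 + 5343 = 27213
60+: 4259 + 2178 = 6437
Youth dependency ratio = 8312 / 27213 × 100 = 30.5
Old-age dependency ratio = 6437 / 27213 × 100 = 23.7
Total dependency ratio = (8312 + 6437) / 27213 × 100 = 14749 / 27213 × 100 = 54.2

Youth dependency ratio: 30.5
Old-age dependency ratio: 23.7
Total dependency ratio: 54.2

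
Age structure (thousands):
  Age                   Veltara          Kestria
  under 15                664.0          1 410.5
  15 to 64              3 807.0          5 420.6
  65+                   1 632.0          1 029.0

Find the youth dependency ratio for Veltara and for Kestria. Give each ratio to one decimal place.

Veltara: 17.4
Kestria: 26.0

Veltara: 664.0 / 3 807.0 × 100 = 17.4
Kestria: 1 410.5 / 5 420.6 × 100 = 26.0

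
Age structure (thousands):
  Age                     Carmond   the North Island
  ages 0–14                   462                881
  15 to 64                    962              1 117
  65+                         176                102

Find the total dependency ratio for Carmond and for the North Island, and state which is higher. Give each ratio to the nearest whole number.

Carmond: (462 + 176) / 962 × 100 = 638 / 962 × 100 = 66
the North Island: (881 + 102) / 1 117 × 100 = 983 / 1 117 × 100 = 88

Carmond: 66
the North Island: 88
Higher: the North Island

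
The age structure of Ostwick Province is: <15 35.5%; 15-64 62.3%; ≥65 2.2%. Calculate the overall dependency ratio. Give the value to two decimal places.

Total dependency ratio: 60.51

Total dependency ratio = (35.5 + 2.2) / 62.3 × 100 = 37.7 / 62.3 × 100 = 60.51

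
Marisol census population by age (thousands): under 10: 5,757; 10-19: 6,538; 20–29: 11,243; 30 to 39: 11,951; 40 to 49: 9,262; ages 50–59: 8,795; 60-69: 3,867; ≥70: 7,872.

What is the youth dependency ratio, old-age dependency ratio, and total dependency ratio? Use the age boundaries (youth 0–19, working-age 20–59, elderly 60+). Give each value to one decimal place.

Youth dependency ratio: 29.8
Old-age dependency ratio: 28.5
Total dependency ratio: 58.3

0–19: 5,757 + 6,538 = 12,295
20–59: 11,243 + 11,951 + 9,262 + 8,795 = 41,251
60+: 3,867 + 7,872 = 11,739
Youth dependency ratio = 12,295 / 41,251 × 100 = 29.8
Old-age dependency ratio = 11,739 / 41,251 × 100 = 28.5
Total dependency ratio = (12,295 + 11,739) / 41,251 × 100 = 24,034 / 41,251 × 100 = 58.3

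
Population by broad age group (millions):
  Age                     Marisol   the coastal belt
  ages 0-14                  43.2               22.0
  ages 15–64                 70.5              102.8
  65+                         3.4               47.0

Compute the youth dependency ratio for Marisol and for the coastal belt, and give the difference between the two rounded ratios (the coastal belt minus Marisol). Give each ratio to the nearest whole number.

Marisol: 61
the coastal belt: 21
Difference: -40

Marisol: 43.2 / 70.5 × 100 = 61
the coastal belt: 22.0 / 102.8 × 100 = 21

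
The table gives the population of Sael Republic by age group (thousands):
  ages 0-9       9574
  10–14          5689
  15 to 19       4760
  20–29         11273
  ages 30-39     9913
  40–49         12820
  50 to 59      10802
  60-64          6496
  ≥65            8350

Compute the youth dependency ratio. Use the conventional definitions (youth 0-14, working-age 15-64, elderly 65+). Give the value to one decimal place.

Youth dependency ratio: 27.2

0–14: 9574 + 5689 = 15263
15–64: 4760 + 11273 + 9913 + 12820 + 10802 + 6496 = 56064
65+: 8350
Youth dependency ratio = 15263 / 56064 × 100 = 27.2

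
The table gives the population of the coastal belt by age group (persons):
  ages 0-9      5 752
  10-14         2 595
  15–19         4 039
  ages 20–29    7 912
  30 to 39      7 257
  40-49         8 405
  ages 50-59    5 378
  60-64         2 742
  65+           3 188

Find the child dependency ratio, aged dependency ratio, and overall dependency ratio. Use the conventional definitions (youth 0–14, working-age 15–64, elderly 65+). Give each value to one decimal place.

0–14: 5 752 + 2 595 = 8 347
15–64: 4 039 + 7 912 + 7 257 + 8 405 + 5 378 + 2 742 = 35 733
65+: 3 188
Youth dependency ratio = 8 347 / 35 733 × 100 = 23.4
Old-age dependency ratio = 3 188 / 35 733 × 100 = 8.9
Total dependency ratio = (8 347 + 3 188) / 35 733 × 100 = 11 535 / 35 733 × 100 = 32.3

Youth dependency ratio: 23.4
Old-age dependency ratio: 8.9
Total dependency ratio: 32.3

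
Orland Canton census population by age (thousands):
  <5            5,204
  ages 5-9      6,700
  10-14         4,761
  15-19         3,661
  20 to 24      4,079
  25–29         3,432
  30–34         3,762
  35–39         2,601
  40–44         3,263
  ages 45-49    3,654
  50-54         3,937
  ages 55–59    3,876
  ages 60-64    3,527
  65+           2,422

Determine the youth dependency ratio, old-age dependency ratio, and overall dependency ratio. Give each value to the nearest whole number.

Youth dependency ratio: 47
Old-age dependency ratio: 7
Total dependency ratio: 53

0–14: 5,204 + 6,700 + 4,761 = 16,665
15–64: 3,661 + 4,079 + 3,432 + 3,762 + 2,601 + 3,263 + 3,654 + 3,937 + 3,876 + 3,527 = 35,792
65+: 2,422
Youth dependency ratio = 16,665 / 35,792 × 100 = 47
Old-age dependency ratio = 2,422 / 35,792 × 100 = 7
Total dependency ratio = (16,665 + 2,422) / 35,792 × 100 = 19,087 / 35,792 × 100 = 53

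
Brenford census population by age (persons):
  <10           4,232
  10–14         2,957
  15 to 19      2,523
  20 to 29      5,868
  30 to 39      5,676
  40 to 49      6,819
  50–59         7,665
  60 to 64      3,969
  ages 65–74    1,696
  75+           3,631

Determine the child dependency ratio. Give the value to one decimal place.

Youth dependency ratio: 22.1

0–14: 4,232 + 2,957 = 7,189
15–64: 2,523 + 5,868 + 5,676 + 6,819 + 7,665 + 3,969 = 32,520
65+: 1,696 + 3,631 = 5,327
Youth dependency ratio = 7,189 / 32,520 × 100 = 22.1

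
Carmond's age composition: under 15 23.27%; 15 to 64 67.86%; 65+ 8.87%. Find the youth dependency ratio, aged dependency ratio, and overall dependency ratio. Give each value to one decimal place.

Youth dependency ratio = 23.27 / 67.86 × 100 = 34.3
Old-age dependency ratio = 8.87 / 67.86 × 100 = 13.1
Total dependency ratio = (23.27 + 8.87) / 67.86 × 100 = 32.14 / 67.86 × 100 = 47.4

Youth dependency ratio: 34.3
Old-age dependency ratio: 13.1
Total dependency ratio: 47.4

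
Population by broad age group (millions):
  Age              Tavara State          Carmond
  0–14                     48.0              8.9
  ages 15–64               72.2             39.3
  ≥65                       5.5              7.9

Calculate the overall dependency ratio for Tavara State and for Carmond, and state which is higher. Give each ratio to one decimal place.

Tavara State: (48.0 + 5.5) / 72.2 × 100 = 53.5 / 72.2 × 100 = 74.1
Carmond: (8.9 + 7.9) / 39.3 × 100 = 16.8 / 39.3 × 100 = 42.7

Tavara State: 74.1
Carmond: 42.7
Higher: Tavara State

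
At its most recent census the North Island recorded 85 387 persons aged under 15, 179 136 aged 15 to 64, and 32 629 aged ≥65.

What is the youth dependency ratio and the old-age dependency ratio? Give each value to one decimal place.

Youth dependency ratio = 85 387 / 179 136 × 100 = 47.7
Old-age dependency ratio = 32 629 / 179 136 × 100 = 18.2

Youth dependency ratio: 47.7
Old-age dependency ratio: 18.2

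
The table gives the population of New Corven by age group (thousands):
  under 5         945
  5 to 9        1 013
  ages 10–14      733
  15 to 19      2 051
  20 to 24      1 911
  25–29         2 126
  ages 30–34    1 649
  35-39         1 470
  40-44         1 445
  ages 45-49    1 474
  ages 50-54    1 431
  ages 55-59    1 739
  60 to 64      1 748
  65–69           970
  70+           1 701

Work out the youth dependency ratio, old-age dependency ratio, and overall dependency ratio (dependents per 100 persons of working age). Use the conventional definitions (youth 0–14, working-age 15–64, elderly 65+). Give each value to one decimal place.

0–14: 945 + 1 013 + 733 = 2 691
15–64: 2 051 + 1 911 + 2 126 + 1 649 + 1 470 + 1 445 + 1 474 + 1 431 + 1 739 + 1 748 = 17 044
65+: 970 + 1 701 = 2 671
Youth dependency ratio = 2 691 / 17 044 × 100 = 15.8
Old-age dependency ratio = 2 671 / 17 044 × 100 = 15.7
Total dependency ratio = (2 691 + 2 671) / 17 044 × 100 = 5 362 / 17 044 × 100 = 31.5

Youth dependency ratio: 15.8
Old-age dependency ratio: 15.7
Total dependency ratio: 31.5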